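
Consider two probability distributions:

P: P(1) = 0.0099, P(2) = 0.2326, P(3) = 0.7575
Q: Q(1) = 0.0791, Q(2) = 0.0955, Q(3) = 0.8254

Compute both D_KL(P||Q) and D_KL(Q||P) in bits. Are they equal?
D_KL(P||Q) = 0.1752 bits, D_KL(Q||P) = 0.2167 bits. No, they are not equal.

D_KL(P||Q) = Σ P(x) log₂(P(x)/Q(x))

Computing term by term:
  P(1)·log₂(P(1)/Q(1)) = 0.0099·log₂(0.0099/0.0791) = -0.02968
  P(2)·log₂(P(2)/Q(2)) = 0.2326·log₂(0.2326/0.0955) = 0.29872
  P(3)·log₂(P(3)/Q(3)) = 0.7575·log₂(0.7575/0.8254) = -0.09381

D_KL(P||Q) = -0.02968 + 0.29872 - 0.09381 = 0.17523 ≈ 0.1752 bits

D_KL(Q||P) = Σ Q(x) log₂(Q(x)/P(x))

Computing term by term:
  Q(1)·log₂(Q(1)/P(1)) = 0.0791·log₂(0.0791/0.0099) = 0.23716
  Q(2)·log₂(Q(2)/P(2)) = 0.0955·log₂(0.0955/0.2326) = -0.12265
  Q(3)·log₂(Q(3)/P(3)) = 0.8254·log₂(0.8254/0.7575) = 0.10222

D_KL(Q||P) = 0.23716 - 0.12265 + 0.10222 = 0.21673 ≈ 0.2167 bits

These are NOT equal (difference: 0.0415 bits). KL divergence is asymmetric: D_KL(P||Q) ≠ D_KL(Q||P) in general.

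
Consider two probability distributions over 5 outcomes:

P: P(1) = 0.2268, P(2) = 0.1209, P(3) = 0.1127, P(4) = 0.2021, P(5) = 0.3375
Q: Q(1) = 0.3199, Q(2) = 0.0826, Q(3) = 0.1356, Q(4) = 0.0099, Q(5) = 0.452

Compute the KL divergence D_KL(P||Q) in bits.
0.6610 bits

D_KL(P||Q) = Σ P(x) log₂(P(x)/Q(x))

Computing term by term:
  P(1)·log₂(P(1)/Q(1)) = 0.2268·log₂(0.2268/0.3199) = -0.11254
  P(2)·log₂(P(2)/Q(2)) = 0.1209·log₂(0.1209/0.0826) = 0.06645
  P(3)·log₂(P(3)/Q(3)) = 0.1127·log₂(0.1127/0.1356) = -0.03008
  P(4)·log₂(P(4)/Q(4)) = 0.2021·log₂(0.2021/0.0099) = 0.87944
  P(5)·log₂(P(5)/Q(5)) = 0.3375·log₂(0.3375/0.452) = -0.14223

D_KL(P||Q) = -0.11254 + 0.06645 - 0.03008 + 0.87944 - 0.14223 = 0.66104 ≈ 0.6610 bits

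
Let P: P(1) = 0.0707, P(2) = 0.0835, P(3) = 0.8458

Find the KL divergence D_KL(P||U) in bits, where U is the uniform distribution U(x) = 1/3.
0.8113 bits

U(i) = 1/3 for all i

D_KL(P||U) = Σ P(x) log₂(P(x) / (1/3))
           = Σ P(x) log₂(P(x)) + log₂(3)
           = log₂(3) - H(P)

H(P) = -Σ P(x) log₂(P(x)):
  -P(1)·log₂(P(1)) = -(0.0707)·log₂(0.0707) = 0.27023
  -P(2)·log₂(P(2)) = -(0.0835)·log₂(0.0835) = 0.29910
  -P(3)·log₂(P(3)) = -(0.8458)·log₂(0.8458) = 0.20436
H(P) = 0.27023 + 0.29910 + 0.20436 = 0.77369 bits

log₂(3) = 1.58496 bits

D_KL(P||U) = 1.58496 - 0.77369 = 0.81127 ≈ 0.8113 bits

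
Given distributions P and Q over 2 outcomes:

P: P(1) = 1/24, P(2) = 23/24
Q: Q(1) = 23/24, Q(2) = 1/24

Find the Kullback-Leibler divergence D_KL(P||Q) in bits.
4.1466 bits

D_KL(P||Q) = Σ P(x) log₂(P(x)/Q(x))

Computing term by term:
  P(1)·log₂(P(1)/Q(1)) = (1/24)·log₂((1/24)/(23/24)) = -0.18848
  P(2)·log₂(P(2)/Q(2)) = (23/24)·log₂((23/24)/(1/24)) = 4.33508

D_KL(P||Q) = -0.18848 + 4.33508 = 4.14660 ≈ 4.1466 bits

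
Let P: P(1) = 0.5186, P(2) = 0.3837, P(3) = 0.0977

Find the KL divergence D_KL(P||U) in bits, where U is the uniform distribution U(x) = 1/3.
0.2356 bits

U(i) = 1/3 for all i

D_KL(P||U) = Σ P(x) log₂(P(x) / (1/3))
           = Σ P(x) log₂(P(x)) + log₂(3)
           = log₂(3) - H(P)

H(P) = -Σ P(x) log₂(P(x)):
  -P(1)·log₂(P(1)) = -(0.5186)·log₂(0.5186) = 0.49127
  -P(2)·log₂(P(2)) = -(0.3837)·log₂(0.3837) = 0.53025
  -P(3)·log₂(P(3)) = -(0.0977)·log₂(0.0977) = 0.32783
H(P) = 0.49127 + 0.53025 + 0.32783 = 1.34935 bits

log₂(3) = 1.58496 bits

D_KL(P||U) = 1.58496 - 1.34935 = 0.23561 ≈ 0.2356 bits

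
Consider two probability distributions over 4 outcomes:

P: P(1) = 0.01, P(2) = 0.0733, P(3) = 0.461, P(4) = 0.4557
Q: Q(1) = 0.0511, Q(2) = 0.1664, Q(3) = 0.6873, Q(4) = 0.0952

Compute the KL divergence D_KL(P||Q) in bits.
0.6536 bits

D_KL(P||Q) = Σ P(x) log₂(P(x)/Q(x))

Computing term by term:
  P(1)·log₂(P(1)/Q(1)) = 0.01·log₂(0.01/0.0511) = -0.02353
  P(2)·log₂(P(2)/Q(2)) = 0.0733·log₂(0.0733/0.1664) = -0.08670
  P(3)·log₂(P(3)/Q(3)) = 0.461·log₂(0.461/0.6873) = -0.26562
  P(4)·log₂(P(4)/Q(4)) = 0.4557·log₂(0.4557/0.0952) = 1.02945

D_KL(P||Q) = -0.02353 - 0.08670 - 0.26562 + 1.02945 = 0.65360 ≈ 0.6536 bits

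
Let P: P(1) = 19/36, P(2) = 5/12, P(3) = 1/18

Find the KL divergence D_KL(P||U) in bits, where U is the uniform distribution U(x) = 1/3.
0.3404 bits

U(i) = 1/3 for all i

D_KL(P||U) = Σ P(x) log₂(P(x) / (1/3))
           = Σ P(x) log₂(P(x)) + log₂(3)
           = log₂(3) - H(P)

H(P) = -Σ P(x) log₂(P(x)):
  -P(1)·log₂(P(1)) = -(19/36)·log₂(19/36) = 0.48661
  -P(2)·log₂(P(2)) = -(5/12)·log₂(5/12) = 0.52626
  -P(3)·log₂(P(3)) = -(1/18)·log₂(1/18) = 0.23166
H(P) = 0.48661 + 0.52626 + 0.23166 = 1.24453 bits

log₂(3) = 1.58496 bits

D_KL(P||U) = 1.58496 - 1.24453 = 0.34043 ≈ 0.3404 bits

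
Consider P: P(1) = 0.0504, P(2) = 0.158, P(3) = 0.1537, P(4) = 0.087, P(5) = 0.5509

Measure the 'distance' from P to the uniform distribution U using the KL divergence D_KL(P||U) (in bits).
0.4885 bits

U(i) = 1/5 for all i

D_KL(P||U) = Σ P(x) log₂(P(x) / (1/5))
           = Σ P(x) log₂(P(x)) + log₂(5)
           = log₂(5) - H(P)

H(P) = -Σ P(x) log₂(P(x)):
  -P(1)·log₂(P(1)) = -(0.0504)·log₂(0.0504) = 0.21725
  -P(2)·log₂(P(2)) = -(0.158)·log₂(0.158) = 0.42060
  -P(3)·log₂(P(3)) = -(0.1537)·log₂(0.1537) = 0.41527
  -P(4)·log₂(P(4)) = -(0.087)·log₂(0.087) = 0.30649
  -P(5)·log₂(P(5)) = -(0.5509)·log₂(0.5509) = 0.47385
H(P) = 0.21725 + 0.42060 + 0.41527 + 0.30649 + 0.47385 = 1.83346 bits

log₂(5) = 2.32193 bits

D_KL(P||U) = 2.32193 - 1.83346 = 0.48847 ≈ 0.4885 bits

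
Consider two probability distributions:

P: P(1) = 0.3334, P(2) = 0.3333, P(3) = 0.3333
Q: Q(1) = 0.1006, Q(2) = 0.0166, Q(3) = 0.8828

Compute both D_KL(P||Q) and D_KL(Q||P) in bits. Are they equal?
D_KL(P||Q) = 1.5503 bits, D_KL(Q||P) = 0.9948 bits. No, they are not equal.

D_KL(P||Q) = Σ P(x) log₂(P(x)/Q(x))

Computing term by term:
  P(1)·log₂(P(1)/Q(1)) = 0.3334·log₂(0.3334/0.1006) = 0.57632
  P(2)·log₂(P(2)/Q(2)) = 0.3333·log₂(0.3333/0.0166) = 1.44238
  P(3)·log₂(P(3)/Q(3)) = 0.3333·log₂(0.3333/0.8828) = -0.46837

D_KL(P||Q) = 0.57632 + 1.44238 - 0.46837 = 1.55033 ≈ 1.5503 bits

D_KL(Q||P) = Σ Q(x) log₂(Q(x)/P(x))

Computing term by term:
  Q(1)·log₂(Q(1)/P(1)) = 0.1006·log₂(0.1006/0.3334) = -0.17390
  Q(2)·log₂(Q(2)/P(2)) = 0.0166·log₂(0.0166/0.3333) = -0.07184
  Q(3)·log₂(Q(3)/P(3)) = 0.8828·log₂(0.8828/0.3333) = 1.24057

D_KL(Q||P) = -0.17390 - 0.07184 + 1.24057 = 0.99483 ≈ 0.9948 bits

These are NOT equal (difference: 0.5555 bits). KL divergence is asymmetric: D_KL(P||Q) ≠ D_KL(Q||P) in general.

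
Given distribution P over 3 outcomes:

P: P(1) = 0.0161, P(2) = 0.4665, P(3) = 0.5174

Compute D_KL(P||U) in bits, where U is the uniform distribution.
0.4840 bits

U(i) = 1/3 for all i

D_KL(P||U) = Σ P(x) log₂(P(x) / (1/3))
           = Σ P(x) log₂(P(x)) + log₂(3)
           = log₂(3) - H(P)

H(P) = -Σ P(x) log₂(P(x)):
  -P(1)·log₂(P(1)) = -(0.0161)·log₂(0.0161) = 0.09590
  -P(2)·log₂(P(2)) = -(0.4665)·log₂(0.4665) = 0.51317
  -P(3)·log₂(P(3)) = -(0.5174)·log₂(0.5174) = 0.49187
H(P) = 0.09590 + 0.51317 + 0.49187 = 1.10094 bits

log₂(3) = 1.58496 bits

D_KL(P||U) = 1.58496 - 1.10094 = 0.48402 ≈ 0.4840 bits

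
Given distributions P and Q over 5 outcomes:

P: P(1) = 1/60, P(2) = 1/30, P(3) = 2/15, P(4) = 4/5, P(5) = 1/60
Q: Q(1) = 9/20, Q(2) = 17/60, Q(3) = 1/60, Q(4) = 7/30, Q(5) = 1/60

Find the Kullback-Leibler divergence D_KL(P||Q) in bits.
1.6399 bits

D_KL(P||Q) = Σ P(x) log₂(P(x)/Q(x))

Computing term by term:
  P(1)·log₂(P(1)/Q(1)) = (1/60)·log₂((1/60)/(9/20)) = -0.07925
  P(2)·log₂(P(2)/Q(2)) = (1/30)·log₂((1/30)/(17/60)) = -0.10292
  P(3)·log₂(P(3)/Q(3)) = (2/15)·log₂((2/15)/(1/60)) = 0.40000
  P(4)·log₂(P(4)/Q(4)) = (4/5)·log₂((4/5)/(7/30)) = 1.42209
  P(5)·log₂(P(5)/Q(5)) = (1/60)·log₂((1/60)/(1/60)) = 0.00000

D_KL(P||Q) = -0.07925 - 0.10292 + 0.40000 + 1.42209 + 0.00000 = 1.63992 ≈ 1.6399 bits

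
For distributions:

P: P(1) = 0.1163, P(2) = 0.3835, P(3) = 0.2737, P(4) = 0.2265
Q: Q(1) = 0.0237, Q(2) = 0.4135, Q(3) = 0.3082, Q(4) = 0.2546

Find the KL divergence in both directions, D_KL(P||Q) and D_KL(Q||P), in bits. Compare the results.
D_KL(P||Q) = 0.1401 bits, D_KL(Q||P) = 0.0863 bits. D_KL(P||Q) is larger than D_KL(Q||P) by 0.0538 bits; the two directions differ.

D_KL(P||Q) = Σ P(x) log₂(P(x)/Q(x))

Computing term by term:
  P(1)·log₂(P(1)/Q(1)) = 0.1163·log₂(0.1163/0.0237) = 0.26690
  P(2)·log₂(P(2)/Q(2)) = 0.3835·log₂(0.3835/0.4135) = -0.04167
  P(3)·log₂(P(3)/Q(3)) = 0.2737·log₂(0.2737/0.3082) = -0.04688
  P(4)·log₂(P(4)/Q(4)) = 0.2265·log₂(0.2265/0.2546) = -0.03822

D_KL(P||Q) = 0.26690 - 0.04167 - 0.04688 - 0.03822 = 0.14013 ≈ 0.1401 bits

D_KL(Q||P) = Σ Q(x) log₂(Q(x)/P(x))

Computing term by term:
  Q(1)·log₂(Q(1)/P(1)) = 0.0237·log₂(0.0237/0.1163) = -0.05439
  Q(2)·log₂(Q(2)/P(2)) = 0.4135·log₂(0.4135/0.3835) = 0.04493
  Q(3)·log₂(Q(3)/P(3)) = 0.3082·log₂(0.3082/0.2737) = 0.05279
  Q(4)·log₂(Q(4)/P(4)) = 0.2546·log₂(0.2546/0.2265) = 0.04296

D_KL(Q||P) = -0.05439 + 0.04493 + 0.05279 + 0.04296 = 0.08629 ≈ 0.0863 bits

These are NOT equal (difference: 0.0538 bits). KL divergence is asymmetric: D_KL(P||Q) ≠ D_KL(Q||P) in general.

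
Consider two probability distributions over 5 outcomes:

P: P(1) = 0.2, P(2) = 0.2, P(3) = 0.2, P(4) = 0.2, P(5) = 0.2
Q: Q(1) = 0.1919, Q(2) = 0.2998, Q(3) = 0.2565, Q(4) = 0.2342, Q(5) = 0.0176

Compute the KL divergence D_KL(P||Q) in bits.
0.4791 bits

D_KL(P||Q) = Σ P(x) log₂(P(x)/Q(x))

Computing term by term:
  P(1)·log₂(P(1)/Q(1)) = 0.2·log₂(0.2/0.1919) = 0.01193
  P(2)·log₂(P(2)/Q(2)) = 0.2·log₂(0.2/0.2998) = -0.11680
  P(3)·log₂(P(3)/Q(3)) = 0.2·log₂(0.2/0.2565) = -0.07179
  P(4)·log₂(P(4)/Q(4)) = 0.2·log₂(0.2/0.2342) = -0.04555
  P(5)·log₂(P(5)/Q(5)) = 0.2·log₂(0.2/0.0176) = 0.70127

D_KL(P||Q) = 0.01193 - 0.11680 - 0.07179 - 0.04555 + 0.70127 = 0.47906 ≈ 0.4791 bits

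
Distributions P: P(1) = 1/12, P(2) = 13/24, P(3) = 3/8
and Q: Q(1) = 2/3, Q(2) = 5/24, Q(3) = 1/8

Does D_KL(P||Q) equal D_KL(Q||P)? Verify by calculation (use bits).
D_KL(P||Q) = 1.0911 bits, D_KL(Q||P) = 1.5147 bits. No — D_KL(P||Q) ≠ D_KL(Q||P) for this pair.

D_KL(P||Q) = Σ P(x) log₂(P(x)/Q(x))

Computing term by term:
  P(1)·log₂(P(1)/Q(1)) = (1/12)·log₂((1/12)/(2/3)) = -0.25000
  P(2)·log₂(P(2)/Q(2)) = (13/24)·log₂((13/24)/(5/24)) = 0.74669
  P(3)·log₂(P(3)/Q(3)) = (3/8)·log₂((3/8)/(1/8)) = 0.59436

D_KL(P||Q) = -0.25000 + 0.74669 + 0.59436 = 1.09105 ≈ 1.0911 bits

D_KL(Q||P) = Σ Q(x) log₂(Q(x)/P(x))

Computing term by term:
  Q(1)·log₂(Q(1)/P(1)) = (2/3)·log₂((2/3)/(1/12)) = 2.00000
  Q(2)·log₂(Q(2)/P(2)) = (5/24)·log₂((5/24)/(13/24)) = -0.28719
  Q(3)·log₂(Q(3)/P(3)) = (1/8)·log₂((1/8)/(3/8)) = -0.19812

D_KL(Q||P) = 2.00000 - 0.28719 - 0.19812 = 1.51469 ≈ 1.5147 bits

These are NOT equal (difference: 0.4236 bits). KL divergence is asymmetric: D_KL(P||Q) ≠ D_KL(Q||P) in general.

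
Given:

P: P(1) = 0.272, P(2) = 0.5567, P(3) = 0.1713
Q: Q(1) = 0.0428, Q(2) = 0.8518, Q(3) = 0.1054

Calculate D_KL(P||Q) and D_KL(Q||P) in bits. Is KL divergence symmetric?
D_KL(P||Q) = 0.5041 bits, D_KL(Q||P) = 0.3346 bits. No, KL divergence is not symmetric.

D_KL(P||Q) = Σ P(x) log₂(P(x)/Q(x))

Computing term by term:
  P(1)·log₂(P(1)/Q(1)) = 0.272·log₂(0.272/0.0428) = 0.72568
  P(2)·log₂(P(2)/Q(2)) = 0.5567·log₂(0.5567/0.8518) = -0.34160
  P(3)·log₂(P(3)/Q(3)) = 0.1713·log₂(0.1713/0.1054) = 0.12002

D_KL(P||Q) = 0.72568 - 0.34160 + 0.12002 = 0.50410 ≈ 0.5041 bits

D_KL(Q||P) = Σ Q(x) log₂(Q(x)/P(x))

Computing term by term:
  Q(1)·log₂(Q(1)/P(1)) = 0.0428·log₂(0.0428/0.272) = -0.11419
  Q(2)·log₂(Q(2)/P(2)) = 0.8518·log₂(0.8518/0.5567) = 0.52268
  Q(3)·log₂(Q(3)/P(3)) = 0.1054·log₂(0.1054/0.1713) = -0.07385

D_KL(Q||P) = -0.11419 + 0.52268 - 0.07385 = 0.33464 ≈ 0.3346 bits

These are NOT equal (difference: 0.1695 bits). KL divergence is asymmetric: D_KL(P||Q) ≠ D_KL(Q||P) in general.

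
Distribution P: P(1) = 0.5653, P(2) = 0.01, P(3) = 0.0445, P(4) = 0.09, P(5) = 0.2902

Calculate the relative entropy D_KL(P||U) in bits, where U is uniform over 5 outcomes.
0.7599 bits

U(i) = 1/5 for all i

D_KL(P||U) = Σ P(x) log₂(P(x) / (1/5))
           = Σ P(x) log₂(P(x)) + log₂(5)
           = log₂(5) - H(P)

H(P) = -Σ P(x) log₂(P(x)):
  -P(1)·log₂(P(1)) = -(0.5653)·log₂(0.5653) = 0.46519
  -P(2)·log₂(P(2)) = -(0.01)·log₂(0.01) = 0.06644
  -P(3)·log₂(P(3)) = -(0.0445)·log₂(0.0445) = 0.19981
  -P(4)·log₂(P(4)) = -(0.09)·log₂(0.09) = 0.31265
  -P(5)·log₂(P(5)) = -(0.2902)·log₂(0.2902) = 0.51797
H(P) = 0.46519 + 0.06644 + 0.19981 + 0.31265 + 0.51797 = 1.56206 bits

log₂(5) = 2.32193 bits

D_KL(P||U) = 2.32193 - 1.56206 = 0.75987 ≈ 0.7599 bits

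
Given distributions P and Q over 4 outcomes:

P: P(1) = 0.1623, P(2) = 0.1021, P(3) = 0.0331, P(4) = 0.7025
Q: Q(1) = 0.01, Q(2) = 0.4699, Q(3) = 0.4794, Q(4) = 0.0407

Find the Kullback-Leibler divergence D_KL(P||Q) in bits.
3.1869 bits

D_KL(P||Q) = Σ P(x) log₂(P(x)/Q(x))

Computing term by term:
  P(1)·log₂(P(1)/Q(1)) = 0.1623·log₂(0.1623/0.01) = 0.65254
  P(2)·log₂(P(2)/Q(2)) = 0.1021·log₂(0.1021/0.4699) = -0.22486
  P(3)·log₂(P(3)/Q(3)) = 0.0331·log₂(0.0331/0.4794) = -0.12764
  P(4)·log₂(P(4)/Q(4)) = 0.7025·log₂(0.7025/0.0407) = 2.88685

D_KL(P||Q) = 0.65254 - 0.22486 - 0.12764 + 2.88685 = 3.18689 ≈ 3.1869 bits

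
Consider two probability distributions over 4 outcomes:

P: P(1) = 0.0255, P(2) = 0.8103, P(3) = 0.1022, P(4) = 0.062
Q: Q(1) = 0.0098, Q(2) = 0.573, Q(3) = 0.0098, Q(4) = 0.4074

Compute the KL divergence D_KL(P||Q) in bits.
0.6176 bits

D_KL(P||Q) = Σ P(x) log₂(P(x)/Q(x))

Computing term by term:
  P(1)·log₂(P(1)/Q(1)) = 0.0255·log₂(0.0255/0.0098) = 0.03518
  P(2)·log₂(P(2)/Q(2)) = 0.8103·log₂(0.8103/0.573) = 0.40509
  P(3)·log₂(P(3)/Q(3)) = 0.1022·log₂(0.1022/0.0098) = 0.34569
  P(4)·log₂(P(4)/Q(4)) = 0.062·log₂(0.062/0.4074) = -0.16840

D_KL(P||Q) = 0.03518 + 0.40509 + 0.34569 - 0.16840 = 0.61756 ≈ 0.6176 bits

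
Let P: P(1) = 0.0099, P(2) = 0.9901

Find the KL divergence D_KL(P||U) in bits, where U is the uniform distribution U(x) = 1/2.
0.9199 bits

U(i) = 1/2 for all i

D_KL(P||U) = Σ P(x) log₂(P(x) / (1/2))
           = Σ P(x) log₂(P(x)) + log₂(2)
           = log₂(2) - H(P)

H(P) = -Σ P(x) log₂(P(x)):
  -P(1)·log₂(P(1)) = -(0.0099)·log₂(0.0099) = 0.06592
  -P(2)·log₂(P(2)) = -(0.9901)·log₂(0.9901) = 0.01421
H(P) = 0.06592 + 0.01421 = 0.08013 bits

log₂(2) = 1.00000 bits

D_KL(P||U) = 1.00000 - 0.08013 = 0.91987 ≈ 0.9199 bits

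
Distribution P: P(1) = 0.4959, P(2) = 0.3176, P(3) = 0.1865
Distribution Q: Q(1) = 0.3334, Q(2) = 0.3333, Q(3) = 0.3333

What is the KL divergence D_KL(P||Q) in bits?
0.1057 bits

D_KL(P||Q) = Σ P(x) log₂(P(x)/Q(x))

Computing term by term:
  P(1)·log₂(P(1)/Q(1)) = 0.4959·log₂(0.4959/0.3334) = 0.28405
  P(2)·log₂(P(2)/Q(2)) = 0.3176·log₂(0.3176/0.3333) = -0.02211
  P(3)·log₂(P(3)/Q(3)) = 0.1865·log₂(0.1865/0.3333) = -0.15622

D_KL(P||Q) = 0.28405 - 0.02211 - 0.15622 = 0.10572 ≈ 0.1057 bits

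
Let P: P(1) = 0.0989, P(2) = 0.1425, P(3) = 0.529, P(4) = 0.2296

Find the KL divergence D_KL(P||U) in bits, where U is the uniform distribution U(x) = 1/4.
0.2960 bits

U(i) = 1/4 for all i

D_KL(P||U) = Σ P(x) log₂(P(x) / (1/4))
           = Σ P(x) log₂(P(x)) + log₂(4)
           = log₂(4) - H(P)

H(P) = -Σ P(x) log₂(P(x)):
  -P(1)·log₂(P(1)) = -(0.0989)·log₂(0.0989) = 0.33012
  -P(2)·log₂(P(2)) = -(0.1425)·log₂(0.1425) = 0.40056
  -P(3)·log₂(P(3)) = -(0.529)·log₂(0.529) = 0.48597
  -P(4)·log₂(P(4)) = -(0.2296)·log₂(0.2296) = 0.48740
H(P) = 0.33012 + 0.40056 + 0.48597 + 0.48740 = 1.70405 bits

log₂(4) = 2.00000 bits

D_KL(P||U) = 2.00000 - 1.70405 = 0.29595 ≈ 0.2960 bits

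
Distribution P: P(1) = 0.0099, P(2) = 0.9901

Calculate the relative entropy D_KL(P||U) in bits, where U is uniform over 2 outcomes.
0.9199 bits

U(i) = 1/2 for all i

D_KL(P||U) = Σ P(x) log₂(P(x) / (1/2))
           = Σ P(x) log₂(P(x)) + log₂(2)
           = log₂(2) - H(P)

H(P) = -Σ P(x) log₂(P(x)):
  -P(1)·log₂(P(1)) = -(0.0099)·log₂(0.0099) = 0.06592
  -P(2)·log₂(P(2)) = -(0.9901)·log₂(0.9901) = 0.01421
H(P) = 0.06592 + 0.01421 = 0.08013 bits

log₂(2) = 1.00000 bits

D_KL(P||U) = 1.00000 - 0.08013 = 0.91987 ≈ 0.9199 bits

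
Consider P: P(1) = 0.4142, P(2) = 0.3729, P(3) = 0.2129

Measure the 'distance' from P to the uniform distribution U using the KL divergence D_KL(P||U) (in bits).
0.0524 bits

U(i) = 1/3 for all i

D_KL(P||U) = Σ P(x) log₂(P(x) / (1/3))
           = Σ P(x) log₂(P(x)) + log₂(3)
           = log₂(3) - H(P)

H(P) = -Σ P(x) log₂(P(x)):
  -P(1)·log₂(P(1)) = -(0.4142)·log₂(0.4142) = 0.52670
  -P(2)·log₂(P(2)) = -(0.3729)·log₂(0.3729) = 0.53069
  -P(3)·log₂(P(3)) = -(0.2129)·log₂(0.2129) = 0.47514
H(P) = 0.52670 + 0.53069 + 0.47514 = 1.53253 bits

log₂(3) = 1.58496 bits

D_KL(P||U) = 1.58496 - 1.53253 = 0.05243 ≈ 0.0524 bits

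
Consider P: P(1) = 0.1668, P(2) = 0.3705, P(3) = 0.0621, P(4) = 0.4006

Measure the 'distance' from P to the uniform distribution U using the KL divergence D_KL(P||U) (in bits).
0.2606 bits

U(i) = 1/4 for all i

D_KL(P||U) = Σ P(x) log₂(P(x) / (1/4))
           = Σ P(x) log₂(P(x)) + log₂(4)
           = log₂(4) - H(P)

H(P) = -Σ P(x) log₂(P(x)):
  -P(1)·log₂(P(1)) = -(0.1668)·log₂(0.1668) = 0.43098
  -P(2)·log₂(P(2)) = -(0.3705)·log₂(0.3705) = 0.53072
  -P(3)·log₂(P(3)) = -(0.0621)·log₂(0.0621) = 0.24898
  -P(4)·log₂(P(4)) = -(0.4006)·log₂(0.4006) = 0.52870
H(P) = 0.43098 + 0.53072 + 0.24898 + 0.52870 = 1.73938 bits

log₂(4) = 2.00000 bits

D_KL(P||U) = 2.00000 - 1.73938 = 0.26062 ≈ 0.2606 bits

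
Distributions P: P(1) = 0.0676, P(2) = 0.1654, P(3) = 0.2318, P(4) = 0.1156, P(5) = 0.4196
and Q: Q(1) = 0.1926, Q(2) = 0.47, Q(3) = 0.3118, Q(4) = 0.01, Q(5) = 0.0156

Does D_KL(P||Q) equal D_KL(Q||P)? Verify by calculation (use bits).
D_KL(P||Q) = 1.9506 bits, D_KL(Q||P) = 1.0230 bits. No — D_KL(P||Q) ≠ D_KL(Q||P) for this pair.

D_KL(P||Q) = Σ P(x) log₂(P(x)/Q(x))

Computing term by term:
  P(1)·log₂(P(1)/Q(1)) = 0.0676·log₂(0.0676/0.1926) = -0.10211
  P(2)·log₂(P(2)/Q(2)) = 0.1654·log₂(0.1654/0.47) = -0.24921
  P(3)·log₂(P(3)/Q(3)) = 0.2318·log₂(0.2318/0.3118) = -0.09915
  P(4)·log₂(P(4)/Q(4)) = 0.1156·log₂(0.1156/0.01) = 0.40819
  P(5)·log₂(P(5)/Q(5)) = 0.4196·log₂(0.4196/0.0156) = 1.99285

D_KL(P||Q) = -0.10211 - 0.24921 - 0.09915 + 0.40819 + 1.99285 = 1.95057 ≈ 1.9506 bits

D_KL(Q||P) = Σ Q(x) log₂(Q(x)/P(x))

Computing term by term:
  Q(1)·log₂(Q(1)/P(1)) = 0.1926·log₂(0.1926/0.0676) = 0.29092
  Q(2)·log₂(Q(2)/P(2)) = 0.47·log₂(0.47/0.1654) = 0.70815
  Q(3)·log₂(Q(3)/P(3)) = 0.3118·log₂(0.3118/0.2318) = 0.13337
  Q(4)·log₂(Q(4)/P(4)) = 0.01·log₂(0.01/0.1156) = -0.03531
  Q(5)·log₂(Q(5)/P(5)) = 0.0156·log₂(0.0156/0.4196) = -0.07409

D_KL(Q||P) = 0.29092 + 0.70815 + 0.13337 - 0.03531 - 0.07409 = 1.02304 ≈ 1.0230 bits

These are NOT equal (difference: 0.9276 bits). KL divergence is asymmetric: D_KL(P||Q) ≠ D_KL(Q||P) in general.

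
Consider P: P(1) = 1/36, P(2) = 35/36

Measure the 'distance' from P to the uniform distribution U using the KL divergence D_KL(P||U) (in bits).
0.8169 bits

U(i) = 1/2 for all i

D_KL(P||U) = Σ P(x) log₂(P(x) / (1/2))
           = Σ P(x) log₂(P(x)) + log₂(2)
           = log₂(2) - H(P)

H(P) = -Σ P(x) log₂(P(x)):
  -P(1)·log₂(P(1)) = -(1/36)·log₂(1/36) = 0.14361
  -P(2)·log₂(P(2)) = -(35/36)·log₂(35/36) = 0.03951
H(P) = 0.14361 + 0.03951 = 0.18312 bits

log₂(2) = 1.00000 bits

D_KL(P||U) = 1.00000 - 0.18312 = 0.81688 ≈ 0.8169 bits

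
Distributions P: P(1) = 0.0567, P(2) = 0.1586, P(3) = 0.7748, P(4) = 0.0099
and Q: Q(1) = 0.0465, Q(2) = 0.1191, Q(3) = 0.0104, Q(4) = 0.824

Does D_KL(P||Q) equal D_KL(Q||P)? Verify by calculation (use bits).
D_KL(P||Q) = 4.8372 bits, D_KL(Q||P) = 5.1292 bits. No — D_KL(P||Q) ≠ D_KL(Q||P) for this pair.

D_KL(P||Q) = Σ P(x) log₂(P(x)/Q(x))

Computing term by term:
  P(1)·log₂(P(1)/Q(1)) = 0.0567·log₂(0.0567/0.0465) = 0.01622
  P(2)·log₂(P(2)/Q(2)) = 0.1586·log₂(0.1586/0.1191) = 0.06554
  P(3)·log₂(P(3)/Q(3)) = 0.7748·log₂(0.7748/0.0104) = 4.81861
  P(4)·log₂(P(4)/Q(4)) = 0.0099·log₂(0.0099/0.824) = -0.06315

D_KL(P||Q) = 0.01622 + 0.06554 + 4.81861 - 0.06315 = 4.83722 ≈ 4.8372 bits

D_KL(Q||P) = Σ Q(x) log₂(Q(x)/P(x))

Computing term by term:
  Q(1)·log₂(Q(1)/P(1)) = 0.0465·log₂(0.0465/0.0567) = -0.01330
  Q(2)·log₂(Q(2)/P(2)) = 0.1191·log₂(0.1191/0.1586) = -0.04921
  Q(3)·log₂(Q(3)/P(3)) = 0.0104·log₂(0.0104/0.7748) = -0.06468
  Q(4)·log₂(Q(4)/P(4)) = 0.824·log₂(0.824/0.0099) = 5.25636

D_KL(Q||P) = -0.01330 - 0.04921 - 0.06468 + 5.25636 = 5.12917 ≈ 5.1292 bits

These are NOT equal (difference: 0.2920 bits). KL divergence is asymmetric: D_KL(P||Q) ≠ D_KL(Q||P) in general.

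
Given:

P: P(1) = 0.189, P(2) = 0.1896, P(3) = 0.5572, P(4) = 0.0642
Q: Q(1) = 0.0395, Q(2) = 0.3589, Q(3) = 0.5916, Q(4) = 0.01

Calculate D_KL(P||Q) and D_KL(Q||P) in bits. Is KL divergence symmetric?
D_KL(P||Q) = 0.3764 bits, D_KL(Q||P) = 0.2655 bits. No, KL divergence is not symmetric.

D_KL(P||Q) = Σ P(x) log₂(P(x)/Q(x))

Computing term by term:
  P(1)·log₂(P(1)/Q(1)) = 0.189·log₂(0.189/0.0395) = 0.42685
  P(2)·log₂(P(2)/Q(2)) = 0.1896·log₂(0.1896/0.3589) = -0.17455
  P(3)·log₂(P(3)/Q(3)) = 0.5572·log₂(0.5572/0.5916) = -0.04816
  P(4)·log₂(P(4)/Q(4)) = 0.0642·log₂(0.0642/0.01) = 0.17222

D_KL(P||Q) = 0.42685 - 0.17455 - 0.04816 + 0.17222 = 0.37636 ≈ 0.3764 bits

D_KL(Q||P) = Σ Q(x) log₂(Q(x)/P(x))

Computing term by term:
  Q(1)·log₂(Q(1)/P(1)) = 0.0395·log₂(0.0395/0.189) = -0.08921
  Q(2)·log₂(Q(2)/P(2)) = 0.3589·log₂(0.3589/0.1896) = 0.33041
  Q(3)·log₂(Q(3)/P(3)) = 0.5916·log₂(0.5916/0.5572) = 0.05113
  Q(4)·log₂(Q(4)/P(4)) = 0.01·log₂(0.01/0.0642) = -0.02683

D_KL(Q||P) = -0.08921 + 0.33041 + 0.05113 - 0.02683 = 0.26550 ≈ 0.2655 bits

These are NOT equal (difference: 0.1109 bits). KL divergence is asymmetric: D_KL(P||Q) ≠ D_KL(Q||P) in general.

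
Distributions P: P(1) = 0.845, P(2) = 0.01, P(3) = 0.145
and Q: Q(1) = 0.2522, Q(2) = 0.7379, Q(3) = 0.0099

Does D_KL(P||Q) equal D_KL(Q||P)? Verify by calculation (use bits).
D_KL(P||Q) = 1.9735 bits, D_KL(Q||P) = 4.1007 bits. No — D_KL(P||Q) ≠ D_KL(Q||P) for this pair.

D_KL(P||Q) = Σ P(x) log₂(P(x)/Q(x))

Computing term by term:
  P(1)·log₂(P(1)/Q(1)) = 0.845·log₂(0.845/0.2522) = 1.47400
  P(2)·log₂(P(2)/Q(2)) = 0.01·log₂(0.01/0.7379) = -0.06205
  P(3)·log₂(P(3)/Q(3)) = 0.145·log₂(0.145/0.0099) = 0.56151

D_KL(P||Q) = 1.47400 - 0.06205 + 0.56151 = 1.97346 ≈ 1.9735 bits

D_KL(Q||P) = Σ Q(x) log₂(Q(x)/P(x))

Computing term by term:
  Q(1)·log₂(Q(1)/P(1)) = 0.2522·log₂(0.2522/0.845) = -0.43993
  Q(2)·log₂(Q(2)/P(2)) = 0.7379·log₂(0.7379/0.01) = 4.57893
  Q(3)·log₂(Q(3)/P(3)) = 0.0099·log₂(0.0099/0.145) = -0.03834

D_KL(Q||P) = -0.43993 + 4.57893 - 0.03834 = 4.10066 ≈ 4.1007 bits

These are NOT equal (difference: 2.1272 bits). KL divergence is asymmetric: D_KL(P||Q) ≠ D_KL(Q||P) in general.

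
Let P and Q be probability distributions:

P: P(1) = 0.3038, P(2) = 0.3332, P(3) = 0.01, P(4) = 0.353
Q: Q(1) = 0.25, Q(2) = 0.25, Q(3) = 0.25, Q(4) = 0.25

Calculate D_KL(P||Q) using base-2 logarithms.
0.3528 bits

D_KL(P||Q) = Σ P(x) log₂(P(x)/Q(x))

Computing term by term:
  P(1)·log₂(P(1)/Q(1)) = 0.3038·log₂(0.3038/0.25) = 0.08543
  P(2)·log₂(P(2)/Q(2)) = 0.3332·log₂(0.3332/0.25) = 0.13810
  P(3)·log₂(P(3)/Q(3)) = 0.01·log₂(0.01/0.25) = -0.04644
  P(4)·log₂(P(4)/Q(4)) = 0.353·log₂(0.353/0.25) = 0.17570

D_KL(P||Q) = 0.08543 + 0.13810 - 0.04644 + 0.17570 = 0.35279 ≈ 0.3528 bits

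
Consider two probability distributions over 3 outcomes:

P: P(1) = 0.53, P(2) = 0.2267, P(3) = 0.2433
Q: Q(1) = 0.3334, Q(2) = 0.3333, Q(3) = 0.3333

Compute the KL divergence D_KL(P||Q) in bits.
0.1179 bits

D_KL(P||Q) = Σ P(x) log₂(P(x)/Q(x))

Computing term by term:
  P(1)·log₂(P(1)/Q(1)) = 0.53·log₂(0.53/0.3334) = 0.35443
  P(2)·log₂(P(2)/Q(2)) = 0.2267·log₂(0.2267/0.3333) = -0.12605
  P(3)·log₂(P(3)/Q(3)) = 0.2433·log₂(0.2433/0.3333) = -0.11048

D_KL(P||Q) = 0.35443 - 0.12605 - 0.11048 = 0.11790 ≈ 0.1179 bits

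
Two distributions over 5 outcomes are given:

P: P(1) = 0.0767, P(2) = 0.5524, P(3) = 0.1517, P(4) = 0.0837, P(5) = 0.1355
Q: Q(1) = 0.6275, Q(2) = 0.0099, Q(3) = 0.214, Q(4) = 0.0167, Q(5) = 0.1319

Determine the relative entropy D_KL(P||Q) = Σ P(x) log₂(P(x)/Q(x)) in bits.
3.0971 bits

D_KL(P||Q) = Σ P(x) log₂(P(x)/Q(x))

Computing term by term:
  P(1)·log₂(P(1)/Q(1)) = 0.0767·log₂(0.0767/0.6275) = -0.23258
  P(2)·log₂(P(2)/Q(2)) = 0.5524·log₂(0.5524/0.0099) = 3.20510
  P(3)·log₂(P(3)/Q(3)) = 0.1517·log₂(0.1517/0.214) = -0.07530
  P(4)·log₂(P(4)/Q(4)) = 0.0837·log₂(0.0837/0.0167) = 0.19463
  P(5)·log₂(P(5)/Q(5)) = 0.1355·log₂(0.1355/0.1319) = 0.00526

D_KL(P||Q) = -0.23258 + 3.20510 - 0.07530 + 0.19463 + 0.00526 = 3.09711 ≈ 3.0971 bits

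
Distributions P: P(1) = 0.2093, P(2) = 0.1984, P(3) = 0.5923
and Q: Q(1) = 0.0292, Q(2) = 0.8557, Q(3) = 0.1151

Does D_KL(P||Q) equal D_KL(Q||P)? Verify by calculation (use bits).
D_KL(P||Q) = 1.5762 bits, D_KL(Q||P) = 1.4494 bits. No — D_KL(P||Q) ≠ D_KL(Q||P) for this pair.

D_KL(P||Q) = Σ P(x) log₂(P(x)/Q(x))

Computing term by term:
  P(1)·log₂(P(1)/Q(1)) = 0.2093·log₂(0.2093/0.0292) = 0.59473
  P(2)·log₂(P(2)/Q(2)) = 0.1984·log₂(0.1984/0.8557) = -0.41836
  P(3)·log₂(P(3)/Q(3)) = 0.5923·log₂(0.5923/0.1151) = 1.39987

D_KL(P||Q) = 0.59473 - 0.41836 + 1.39987 = 1.57624 ≈ 1.5762 bits

D_KL(Q||P) = Σ Q(x) log₂(Q(x)/P(x))

Computing term by term:
  Q(1)·log₂(Q(1)/P(1)) = 0.0292·log₂(0.0292/0.2093) = -0.08297
  Q(2)·log₂(Q(2)/P(2)) = 0.8557·log₂(0.8557/0.1984) = 1.80441
  Q(3)·log₂(Q(3)/P(3)) = 0.1151·log₂(0.1151/0.5923) = -0.27203

D_KL(Q||P) = -0.08297 + 1.80441 - 0.27203 = 1.44941 ≈ 1.4494 bits

These are NOT equal (difference: 0.1268 bits). KL divergence is asymmetric: D_KL(P||Q) ≠ D_KL(Q||P) in general.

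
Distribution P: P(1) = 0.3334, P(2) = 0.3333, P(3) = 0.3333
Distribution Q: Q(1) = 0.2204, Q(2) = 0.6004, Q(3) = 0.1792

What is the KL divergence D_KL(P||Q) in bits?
0.2145 bits

D_KL(P||Q) = Σ P(x) log₂(P(x)/Q(x))

Computing term by term:
  P(1)·log₂(P(1)/Q(1)) = 0.3334·log₂(0.3334/0.2204) = 0.19908
  P(2)·log₂(P(2)/Q(2)) = 0.3333·log₂(0.3333/0.6004) = -0.28301
  P(3)·log₂(P(3)/Q(3)) = 0.3333·log₂(0.3333/0.1792) = 0.29839

D_KL(P||Q) = 0.19908 - 0.28301 + 0.29839 = 0.21446 ≈ 0.2145 bits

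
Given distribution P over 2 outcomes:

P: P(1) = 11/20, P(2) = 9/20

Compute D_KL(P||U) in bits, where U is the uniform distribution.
0.0072 bits

U(i) = 1/2 for all i

D_KL(P||U) = Σ P(x) log₂(P(x) / (1/2))
           = Σ P(x) log₂(P(x)) + log₂(2)
           = log₂(2) - H(P)

H(P) = -Σ P(x) log₂(P(x)):
  -P(1)·log₂(P(1)) = -(11/20)·log₂(11/20) = 0.47437
  -P(2)·log₂(P(2)) = -(9/20)·log₂(9/20) = 0.51840
H(P) = 0.47437 + 0.51840 = 0.99277 bits

log₂(2) = 1.00000 bits

D_KL(P||U) = 1.00000 - 0.99277 = 0.00723 ≈ 0.0072 bits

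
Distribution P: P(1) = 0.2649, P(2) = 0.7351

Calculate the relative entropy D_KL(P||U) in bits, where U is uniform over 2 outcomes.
0.1659 bits

U(i) = 1/2 for all i

D_KL(P||U) = Σ P(x) log₂(P(x) / (1/2))
           = Σ P(x) log₂(P(x)) + log₂(2)
           = log₂(2) - H(P)

H(P) = -Σ P(x) log₂(P(x)):
  -P(1)·log₂(P(1)) = -(0.2649)·log₂(0.2649) = 0.50768
  -P(2)·log₂(P(2)) = -(0.7351)·log₂(0.7351) = 0.32638
H(P) = 0.50768 + 0.32638 = 0.83406 bits

log₂(2) = 1.00000 bits

D_KL(P||U) = 1.00000 - 0.83406 = 0.16594 ≈ 0.1659 bits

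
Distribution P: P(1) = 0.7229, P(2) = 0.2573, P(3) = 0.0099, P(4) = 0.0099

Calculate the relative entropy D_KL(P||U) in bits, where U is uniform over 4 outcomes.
1.0258 bits

U(i) = 1/4 for all i

D_KL(P||U) = Σ P(x) log₂(P(x) / (1/4))
           = Σ P(x) log₂(P(x)) + log₂(4)
           = log₂(4) - H(P)

H(P) = -Σ P(x) log₂(P(x)):
  -P(1)·log₂(P(1)) = -(0.7229)·log₂(0.7229) = 0.33841
  -P(2)·log₂(P(2)) = -(0.2573)·log₂(0.2573) = 0.50392
  -P(3)·log₂(P(3)) = -(0.0099)·log₂(0.0099) = 0.06592
  -P(4)·log₂(P(4)) = -(0.0099)·log₂(0.0099) = 0.06592
H(P) = 0.33841 + 0.50392 + 0.06592 + 0.06592 = 0.97417 bits

log₂(4) = 2.00000 bits

D_KL(P||U) = 2.00000 - 0.97417 = 1.02583 ≈ 1.0258 bits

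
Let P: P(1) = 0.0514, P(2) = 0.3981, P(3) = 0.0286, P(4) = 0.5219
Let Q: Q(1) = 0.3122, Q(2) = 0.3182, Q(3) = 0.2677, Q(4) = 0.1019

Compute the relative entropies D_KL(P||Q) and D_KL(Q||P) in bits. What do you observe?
D_KL(P||Q) = 1.1325 bits, D_KL(Q||P) = 1.3333 bits. The two directions give different values (D_KL(Q||P) exceeds D_KL(P||Q) by 0.2008 bits): KL divergence is asymmetric.

D_KL(P||Q) = Σ P(x) log₂(P(x)/Q(x))

Computing term by term:
  P(1)·log₂(P(1)/Q(1)) = 0.0514·log₂(0.0514/0.3122) = -0.13378
  P(2)·log₂(P(2)/Q(2)) = 0.3981·log₂(0.3981/0.3182) = 0.12866
  P(3)·log₂(P(3)/Q(3)) = 0.0286·log₂(0.0286/0.2677) = -0.09228
  P(4)·log₂(P(4)/Q(4)) = 0.5219·log₂(0.5219/0.1019) = 1.22992

D_KL(P||Q) = -0.13378 + 0.12866 - 0.09228 + 1.22992 = 1.13252 ≈ 1.1325 bits

D_KL(Q||P) = Σ Q(x) log₂(Q(x)/P(x))

Computing term by term:
  Q(1)·log₂(Q(1)/P(1)) = 0.3122·log₂(0.3122/0.0514) = 0.81254
  Q(2)·log₂(Q(2)/P(2)) = 0.3182·log₂(0.3182/0.3981) = -0.10284
  Q(3)·log₂(Q(3)/P(3)) = 0.2677·log₂(0.2677/0.0286) = 0.86374
  Q(4)·log₂(Q(4)/P(4)) = 0.1019·log₂(0.1019/0.5219) = -0.24014

D_KL(Q||P) = 0.81254 - 0.10284 + 0.86374 - 0.24014 = 1.33330 ≈ 1.3333 bits

These are NOT equal (difference: 0.2008 bits). KL divergence is asymmetric: D_KL(P||Q) ≠ D_KL(Q||P) in general.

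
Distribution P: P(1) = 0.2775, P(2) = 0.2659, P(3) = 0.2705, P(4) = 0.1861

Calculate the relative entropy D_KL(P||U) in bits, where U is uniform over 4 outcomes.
0.0169 bits

U(i) = 1/4 for all i

D_KL(P||U) = Σ P(x) log₂(P(x) / (1/4))
           = Σ P(x) log₂(P(x)) + log₂(4)
           = log₂(4) - H(P)

H(P) = -Σ P(x) log₂(P(x)):
  -P(1)·log₂(P(1)) = -(0.2775)·log₂(0.2775) = 0.51322
  -P(2)·log₂(P(2)) = -(0.2659)·log₂(0.2659) = 0.50815
  -P(3)·log₂(P(3)) = -(0.2705)·log₂(0.2705) = 0.51024
  -P(4)·log₂(P(4)) = -(0.1861)·log₂(0.1861) = 0.45145
H(P) = 0.51322 + 0.50815 + 0.51024 + 0.45145 = 1.98306 bits

log₂(4) = 2.00000 bits

D_KL(P||U) = 2.00000 - 1.98306 = 0.01694 ≈ 0.0169 bits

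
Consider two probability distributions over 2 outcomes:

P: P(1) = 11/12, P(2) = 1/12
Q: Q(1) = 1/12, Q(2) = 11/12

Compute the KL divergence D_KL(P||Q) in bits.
2.8829 bits

D_KL(P||Q) = Σ P(x) log₂(P(x)/Q(x))

Computing term by term:
  P(1)·log₂(P(1)/Q(1)) = (11/12)·log₂((11/12)/(1/12)) = 3.17115
  P(2)·log₂(P(2)/Q(2)) = (1/12)·log₂((1/12)/(11/12)) = -0.28829

D_KL(P||Q) = 3.17115 - 0.28829 = 2.88286 ≈ 2.8829 bits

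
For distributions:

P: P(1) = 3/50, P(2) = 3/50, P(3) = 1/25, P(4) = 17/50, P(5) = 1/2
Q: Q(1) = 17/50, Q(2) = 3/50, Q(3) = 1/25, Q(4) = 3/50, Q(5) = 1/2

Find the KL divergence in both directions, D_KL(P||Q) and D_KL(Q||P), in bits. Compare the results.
D_KL(P||Q) = 0.7007 bits, D_KL(Q||P) = 0.7007 bits. The two directions give exactly the same value for this pair.

D_KL(P||Q) = Σ P(x) log₂(P(x)/Q(x))

Computing term by term:
  P(1)·log₂(P(1)/Q(1)) = (3/50)·log₂((3/50)/(17/50)) = -0.15015
  P(2)·log₂(P(2)/Q(2)) = (3/50)·log₂((3/50)/(3/50)) = 0.00000
  P(3)·log₂(P(3)/Q(3)) = (1/25)·log₂((1/25)/(1/25)) = 0.00000
  P(4)·log₂(P(4)/Q(4)) = (17/50)·log₂((17/50)/(3/50)) = 0.85085
  P(5)·log₂(P(5)/Q(5)) = (1/2)·log₂((1/2)/(1/2)) = 0.00000

D_KL(P||Q) = -0.15015 + 0.00000 + 0.00000 + 0.85085 + 0.00000 = 0.70070 ≈ 0.7007 bits

D_KL(Q||P) = Σ Q(x) log₂(Q(x)/P(x))

Computing term by term:
  Q(1)·log₂(Q(1)/P(1)) = (17/50)·log₂((17/50)/(3/50)) = 0.85085
  Q(2)·log₂(Q(2)/P(2)) = (3/50)·log₂((3/50)/(3/50)) = 0.00000
  Q(3)·log₂(Q(3)/P(3)) = (1/25)·log₂((1/25)/(1/25)) = 0.00000
  Q(4)·log₂(Q(4)/P(4)) = (3/50)·log₂((3/50)/(17/50)) = -0.15015
  Q(5)·log₂(Q(5)/P(5)) = (1/2)·log₂((1/2)/(1/2)) = 0.00000

D_KL(Q||P) = 0.85085 + 0.00000 + 0.00000 - 0.15015 + 0.00000 = 0.70070 ≈ 0.7007 bits

These ARE equal here. Q is P with outcomes relabeled (Q(1) = P(4), Q(4) = P(1)) by a relabeling that is its own inverse, so the two sums contain exactly the same terms in a different order. This is a special case — KL divergence is not symmetric in general: D_KL(P||Q) ≠ D_KL(Q||P) for most P, Q.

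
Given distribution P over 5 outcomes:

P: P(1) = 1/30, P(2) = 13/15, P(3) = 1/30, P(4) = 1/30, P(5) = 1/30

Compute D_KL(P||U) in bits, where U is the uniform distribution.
1.4888 bits

U(i) = 1/5 for all i

D_KL(P||U) = Σ P(x) log₂(P(x) / (1/5))
           = Σ P(x) log₂(P(x)) + log₂(5)
           = log₂(5) - H(P)

H(P) = -Σ P(x) log₂(P(x)):
  -P(1)·log₂(P(1)) = -(1/30)·log₂(1/30) = 0.16356
  -P(2)·log₂(P(2)) = -(13/15)·log₂(13/15) = 0.17892
  -P(3)·log₂(P(3)) = -(1/30)·log₂(1/30) = 0.16356
  -P(4)·log₂(P(4)) = -(1/30)·log₂(1/30) = 0.16356
  -P(5)·log₂(P(5)) = -(1/30)·log₂(1/30) = 0.16356
H(P) = 0.16356 + 0.17892 + 0.16356 + 0.16356 + 0.16356 = 0.83316 bits

log₂(5) = 2.32193 bits

D_KL(P||U) = 2.32193 - 0.83316 = 1.48877 ≈ 1.4888 bits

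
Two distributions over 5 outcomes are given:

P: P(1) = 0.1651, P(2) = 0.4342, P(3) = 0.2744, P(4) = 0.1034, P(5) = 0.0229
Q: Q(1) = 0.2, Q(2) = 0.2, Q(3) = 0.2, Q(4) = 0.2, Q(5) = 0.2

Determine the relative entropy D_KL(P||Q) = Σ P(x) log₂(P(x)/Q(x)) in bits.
0.3951 bits

D_KL(P||Q) = Σ P(x) log₂(P(x)/Q(x))

Computing term by term:
  P(1)·log₂(P(1)/Q(1)) = 0.1651·log₂(0.1651/0.2) = -0.04568
  P(2)·log₂(P(2)/Q(2)) = 0.4342·log₂(0.4342/0.2) = 0.48559
  P(3)·log₂(P(3)/Q(3)) = 0.2744·log₂(0.2744/0.2) = 0.12520
  P(4)·log₂(P(4)/Q(4)) = 0.1034·log₂(0.1034/0.2) = -0.09841
  P(5)·log₂(P(5)/Q(5)) = 0.0229·log₂(0.0229/0.2) = -0.07160

D_KL(P||Q) = -0.04568 + 0.48559 + 0.12520 - 0.09841 - 0.07160 = 0.39510 ≈ 0.3951 bits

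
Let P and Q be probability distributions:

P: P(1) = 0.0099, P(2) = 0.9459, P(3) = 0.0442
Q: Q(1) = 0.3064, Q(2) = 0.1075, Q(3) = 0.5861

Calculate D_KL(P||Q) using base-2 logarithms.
2.7538 bits

D_KL(P||Q) = Σ P(x) log₂(P(x)/Q(x))

Computing term by term:
  P(1)·log₂(P(1)/Q(1)) = 0.0099·log₂(0.0099/0.3064) = -0.04902
  P(2)·log₂(P(2)/Q(2)) = 0.9459·log₂(0.9459/0.1075) = 2.96762
  P(3)·log₂(P(3)/Q(3)) = 0.0442·log₂(0.0442/0.5861) = -0.16482

D_KL(P||Q) = -0.04902 + 2.96762 - 0.16482 = 2.75378 ≈ 2.7538 bits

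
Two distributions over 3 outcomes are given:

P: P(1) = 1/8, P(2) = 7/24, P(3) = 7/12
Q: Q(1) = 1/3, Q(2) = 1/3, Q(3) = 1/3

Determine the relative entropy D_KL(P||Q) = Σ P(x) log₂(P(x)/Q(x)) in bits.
0.2379 bits

D_KL(P||Q) = Σ P(x) log₂(P(x)/Q(x))

Computing term by term:
  P(1)·log₂(P(1)/Q(1)) = (1/8)·log₂((1/8)/(1/3)) = -0.17688
  P(2)·log₂(P(2)/Q(2)) = (7/24)·log₂((7/24)/(1/3)) = -0.05619
  P(3)·log₂(P(3)/Q(3)) = (7/12)·log₂((7/12)/(1/3)) = 0.47096

D_KL(P||Q) = -0.17688 - 0.05619 + 0.47096 = 0.23789 ≈ 0.2379 bits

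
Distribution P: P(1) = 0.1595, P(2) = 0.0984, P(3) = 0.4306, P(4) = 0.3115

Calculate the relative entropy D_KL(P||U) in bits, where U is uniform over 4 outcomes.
0.2008 bits

U(i) = 1/4 for all i

D_KL(P||U) = Σ P(x) log₂(P(x) / (1/4))
           = Σ P(x) log₂(P(x)) + log₂(4)
           = log₂(4) - H(P)

H(P) = -Σ P(x) log₂(P(x)):
  -P(1)·log₂(P(1)) = -(0.1595)·log₂(0.1595) = 0.42242
  -P(2)·log₂(P(2)) = -(0.0984)·log₂(0.0984) = 0.32917
  -P(3)·log₂(P(3)) = -(0.4306)·log₂(0.4306) = 0.52343
  -P(4)·log₂(P(4)) = -(0.3115)·log₂(0.3115) = 0.52416
H(P) = 0.42242 + 0.32917 + 0.52343 + 0.52416 = 1.79918 bits

log₂(4) = 2.00000 bits

D_KL(P||U) = 2.00000 - 1.79918 = 0.20082 ≈ 0.2008 bits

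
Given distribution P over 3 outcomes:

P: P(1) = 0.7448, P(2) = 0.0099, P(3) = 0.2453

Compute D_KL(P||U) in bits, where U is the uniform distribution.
0.7051 bits

U(i) = 1/3 for all i

D_KL(P||U) = Σ P(x) log₂(P(x) / (1/3))
           = Σ P(x) log₂(P(x)) + log₂(3)
           = log₂(3) - H(P)

H(P) = -Σ P(x) log₂(P(x)):
  -P(1)·log₂(P(1)) = -(0.7448)·log₂(0.7448) = 0.31660
  -P(2)·log₂(P(2)) = -(0.0099)·log₂(0.0099) = 0.06592
  -P(3)·log₂(P(3)) = -(0.2453)·log₂(0.2453) = 0.49732
H(P) = 0.31660 + 0.06592 + 0.49732 = 0.87984 bits

log₂(3) = 1.58496 bits

D_KL(P||U) = 1.58496 - 0.87984 = 0.70512 ≈ 0.7051 bits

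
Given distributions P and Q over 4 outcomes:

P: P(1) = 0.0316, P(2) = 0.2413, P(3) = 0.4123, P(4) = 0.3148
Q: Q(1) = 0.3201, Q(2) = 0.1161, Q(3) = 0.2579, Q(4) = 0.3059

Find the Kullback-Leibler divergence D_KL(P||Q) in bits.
0.4412 bits

D_KL(P||Q) = Σ P(x) log₂(P(x)/Q(x))

Computing term by term:
  P(1)·log₂(P(1)/Q(1)) = 0.0316·log₂(0.0316/0.3201) = -0.10556
  P(2)·log₂(P(2)/Q(2)) = 0.2413·log₂(0.2413/0.1161) = 0.25468
  P(3)·log₂(P(3)/Q(3)) = 0.4123·log₂(0.4123/0.2579) = 0.27908
  P(4)·log₂(P(4)/Q(4)) = 0.3148·log₂(0.3148/0.3059) = 0.01302

D_KL(P||Q) = -0.10556 + 0.25468 + 0.27908 + 0.01302 = 0.44122 ≈ 0.4412 bits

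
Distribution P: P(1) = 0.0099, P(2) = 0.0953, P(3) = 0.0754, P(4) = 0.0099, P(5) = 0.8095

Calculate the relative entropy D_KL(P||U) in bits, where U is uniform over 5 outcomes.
1.3389 bits

U(i) = 1/5 for all i

D_KL(P||U) = Σ P(x) log₂(P(x) / (1/5))
           = Σ P(x) log₂(P(x)) + log₂(5)
           = log₂(5) - H(P)

H(P) = -Σ P(x) log₂(P(x)):
  -P(1)·log₂(P(1)) = -(0.0099)·log₂(0.0099) = 0.06592
  -P(2)·log₂(P(2)) = -(0.0953)·log₂(0.0953) = 0.32320
  -P(3)·log₂(P(3)) = -(0.0754)·log₂(0.0754) = 0.28119
  -P(4)·log₂(P(4)) = -(0.0099)·log₂(0.0099) = 0.06592
  -P(5)·log₂(P(5)) = -(0.8095)·log₂(0.8095) = 0.24681
H(P) = 0.06592 + 0.32320 + 0.28119 + 0.06592 + 0.24681 = 0.98304 bits

log₂(5) = 2.32193 bits

D_KL(P||U) = 2.32193 - 0.98304 = 1.33889 ≈ 1.3389 bits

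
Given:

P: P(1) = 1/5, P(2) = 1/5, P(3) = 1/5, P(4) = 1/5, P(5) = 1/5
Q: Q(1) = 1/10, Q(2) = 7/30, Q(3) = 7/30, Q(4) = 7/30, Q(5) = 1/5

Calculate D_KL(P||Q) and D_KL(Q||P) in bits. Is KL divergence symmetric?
D_KL(P||Q) = 0.0666 bits, D_KL(Q||P) = 0.0557 bits. No, KL divergence is not symmetric.

D_KL(P||Q) = Σ P(x) log₂(P(x)/Q(x))

Computing term by term:
  P(1)·log₂(P(1)/Q(1)) = (1/5)·log₂((1/5)/(1/10)) = 0.20000
  P(2)·log₂(P(2)/Q(2)) = (1/5)·log₂((1/5)/(7/30)) = -0.04448
  P(3)·log₂(P(3)/Q(3)) = (1/5)·log₂((1/5)/(7/30)) = -0.04448
  P(4)·log₂(P(4)/Q(4)) = (1/5)·log₂((1/5)/(7/30)) = -0.04448
  P(5)·log₂(P(5)/Q(5)) = (1/5)·log₂((1/5)/(1/5)) = 0.00000

D_KL(P||Q) = 0.20000 - 0.04448 - 0.04448 - 0.04448 + 0.00000 = 0.06656 ≈ 0.0666 bits

D_KL(Q||P) = Σ Q(x) log₂(Q(x)/P(x))

Computing term by term:
  Q(1)·log₂(Q(1)/P(1)) = (1/10)·log₂((1/10)/(1/5)) = -0.10000
  Q(2)·log₂(Q(2)/P(2)) = (7/30)·log₂((7/30)/(1/5)) = 0.05189
  Q(3)·log₂(Q(3)/P(3)) = (7/30)·log₂((7/30)/(1/5)) = 0.05189
  Q(4)·log₂(Q(4)/P(4)) = (7/30)·log₂((7/30)/(1/5)) = 0.05189
  Q(5)·log₂(Q(5)/P(5)) = (1/5)·log₂((1/5)/(1/5)) = 0.00000

D_KL(Q||P) = -0.10000 + 0.05189 + 0.05189 + 0.05189 + 0.00000 = 0.05567 ≈ 0.0557 bits

These are NOT equal (difference: 0.0109 bits). KL divergence is asymmetric: D_KL(P||Q) ≠ D_KL(Q||P) in general.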